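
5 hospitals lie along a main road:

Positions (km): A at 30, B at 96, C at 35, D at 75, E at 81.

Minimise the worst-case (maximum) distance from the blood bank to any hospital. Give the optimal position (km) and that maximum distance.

location 63, max distance 33

The 1-center on a line is the midpoint of the two extreme points: leftmost at 30, rightmost at 96.
Optimal location = (30 + 96)/2 = 63; maximum distance = (96 − 30)/2 = 33.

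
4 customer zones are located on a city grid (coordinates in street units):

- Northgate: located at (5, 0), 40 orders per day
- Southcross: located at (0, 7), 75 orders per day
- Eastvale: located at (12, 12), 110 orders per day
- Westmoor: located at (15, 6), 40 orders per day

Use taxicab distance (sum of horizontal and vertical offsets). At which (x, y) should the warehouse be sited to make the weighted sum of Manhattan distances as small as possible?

Manhattan distance separates: Σwᵢ(|x−xᵢ|+|y−yᵢ|) = Σwᵢ|x−xᵢ| + Σwᵢ|y−yᵢ|, so x and y are optimised independently as 1-D weighted medians.
Total weight W = 265; half = 132.5.
x-coordinate, sorted with cumulative weight:
  x=0 (Southcross, w=75) cum 75
  x=5 (Northgate, w=40) cum 115
  x=12 (Eastvale, w=110) cum 225  ← median
  x=15 (Westmoor, w=40) cum 265
⇒ x* = 12
y-coordinate, sorted with cumulative weight:
  y=0 (Northgate, w=40) cum 40
  y=6 (Westmoor, w=40) cum 80
  y=7 (Southcross, w=75) cum 155  ← median
  y=12 (Eastvale, w=110) cum 265
⇒ y* = 7

(12, 7)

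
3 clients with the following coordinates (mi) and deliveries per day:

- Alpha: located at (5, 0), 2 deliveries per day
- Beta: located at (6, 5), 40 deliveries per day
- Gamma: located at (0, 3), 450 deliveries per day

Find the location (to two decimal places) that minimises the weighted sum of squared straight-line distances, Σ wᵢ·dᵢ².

(0.51, 3.15)

The minimiser of Σwᵢ‖p−pᵢ‖² is the weighted centroid p* = (Σwᵢpᵢ)/(Σwᵢ).
Σwᵢ = 492.
Σwᵢxᵢ = 2·5 + 40·6 + 450·0 = 250.
Σwᵢyᵢ = 2·0 + 40·5 + 450·3 = 1550.
x* = 250/492 = 0.51, y* = 1550/492 = 3.15.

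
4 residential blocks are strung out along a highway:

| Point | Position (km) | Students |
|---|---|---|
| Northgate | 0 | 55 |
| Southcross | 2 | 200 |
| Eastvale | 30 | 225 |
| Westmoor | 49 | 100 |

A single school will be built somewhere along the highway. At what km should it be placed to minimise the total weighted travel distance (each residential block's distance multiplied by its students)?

For a sum of weighted absolute distances on a line, the optimum is the weighted median (not the mean). Total weight W = 580; half-weight = 290.
Sort by position and accumulate weight:
  km 0 (Northgate, w=55) → cum 55
  km 2 (Southcross, w=200) → cum 255
  km 30 (Eastvale, w=225) → cum 480  ≥ 290 → median here
  km 49 (Westmoor, w=100) → cum 580
Optimal location: km 30.

x = 30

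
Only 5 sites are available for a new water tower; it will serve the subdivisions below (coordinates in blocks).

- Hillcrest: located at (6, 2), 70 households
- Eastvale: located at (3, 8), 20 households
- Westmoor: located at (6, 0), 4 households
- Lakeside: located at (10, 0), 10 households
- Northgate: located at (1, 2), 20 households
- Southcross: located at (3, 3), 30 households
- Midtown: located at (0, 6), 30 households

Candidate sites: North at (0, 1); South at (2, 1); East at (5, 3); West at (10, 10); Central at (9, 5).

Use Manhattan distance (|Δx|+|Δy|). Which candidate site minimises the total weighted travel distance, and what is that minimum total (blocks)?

East, total 776 blocks

Total weighted distance at each candidate:
  North (0, 1): total = 1168
  South (2, 1): total = 960
  East (5, 3): total = 776
  West (10, 10): total = 2356
  Central (9, 5): total = 1452
Minimum is at East with total 776 blocks.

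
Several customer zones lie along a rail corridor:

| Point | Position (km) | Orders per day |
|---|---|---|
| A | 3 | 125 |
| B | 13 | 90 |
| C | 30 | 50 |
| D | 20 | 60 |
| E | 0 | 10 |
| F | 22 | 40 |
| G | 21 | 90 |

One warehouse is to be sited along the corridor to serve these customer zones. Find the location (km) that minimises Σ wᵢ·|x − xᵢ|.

x = 20

For a sum of weighted absolute distances on a line, the optimum is the weighted median (not the mean). Total weight W = 465; half-weight = 232.5.
Sort by position and accumulate weight:
  km 0 (E, w=10) → cum 10
  km 3 (A, w=125) → cum 135
  km 13 (B, w=90) → cum 225
  km 20 (D, w=60) → cum 285  ≥ 232.5 → median here
  km 21 (G, w=90) → cum 375
  km 22 (F, w=40) → cum 415
  km 30 (C, w=50) → cum 465
Optimal location: km 20.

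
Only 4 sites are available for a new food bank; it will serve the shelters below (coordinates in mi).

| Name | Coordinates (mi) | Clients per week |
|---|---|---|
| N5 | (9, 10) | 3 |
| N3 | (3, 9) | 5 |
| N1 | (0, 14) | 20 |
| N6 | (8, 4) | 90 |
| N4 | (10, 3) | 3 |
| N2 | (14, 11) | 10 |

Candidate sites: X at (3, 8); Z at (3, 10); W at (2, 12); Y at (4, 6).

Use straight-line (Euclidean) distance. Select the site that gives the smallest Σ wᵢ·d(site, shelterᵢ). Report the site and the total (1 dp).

Total weighted distance at each candidate:
  X (3, 8): total = 874.2
  Z (3, 10): total = 966.1
  W (2, 12): total = 1150.8
  Y (4, 6): total = 748.3
Minimum is at Y with total 748.3 mi.

Y, total 748.3 mi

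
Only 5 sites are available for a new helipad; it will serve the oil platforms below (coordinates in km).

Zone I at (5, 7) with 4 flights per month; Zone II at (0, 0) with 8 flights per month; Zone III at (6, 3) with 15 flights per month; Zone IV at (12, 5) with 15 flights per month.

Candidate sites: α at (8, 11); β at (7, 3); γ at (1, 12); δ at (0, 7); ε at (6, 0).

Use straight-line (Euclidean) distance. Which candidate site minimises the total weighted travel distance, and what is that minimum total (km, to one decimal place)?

Total weighted distance at each candidate:
  α (8, 11): total = 360.7
  β (7, 3): total = 174.6
  γ (1, 12): total = 472.0
  δ (0, 7): total = 366.6
  ε (6, 0): total = 238.4
Minimum is at β with total 174.6 km.

β, total 174.6 km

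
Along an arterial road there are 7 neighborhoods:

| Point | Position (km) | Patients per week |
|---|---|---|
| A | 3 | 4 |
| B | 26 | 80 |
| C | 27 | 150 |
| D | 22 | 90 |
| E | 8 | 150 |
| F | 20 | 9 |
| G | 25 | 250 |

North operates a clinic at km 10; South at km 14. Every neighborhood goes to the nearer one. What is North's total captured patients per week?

154

The indifferent point is the midpoint (10+14)/2 = 12; neighborhoods left of it (closer to North at 10) go to North, those right go to South.
  A at 3 (w=4) → North
  E at 8 (w=150) → North
  F at 20 (w=9) → South
  D at 22 (w=90) → South
  G at 25 (w=250) → South
  B at 26 (w=80) → South
  C at 27 (w=150) → South
North captures 154; South captures 579.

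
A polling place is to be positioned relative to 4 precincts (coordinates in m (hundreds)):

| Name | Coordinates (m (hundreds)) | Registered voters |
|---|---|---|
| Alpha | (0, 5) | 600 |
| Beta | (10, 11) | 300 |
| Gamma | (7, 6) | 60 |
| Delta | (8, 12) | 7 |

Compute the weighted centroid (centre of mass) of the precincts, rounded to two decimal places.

(3.59, 6.97)

The minimiser of Σwᵢ‖p−pᵢ‖² is the weighted centroid p* = (Σwᵢpᵢ)/(Σwᵢ).
Σwᵢ = 967.
Σwᵢxᵢ = 600·0 + 300·10 + 60·7 + 7·8 = 3476.
Σwᵢyᵢ = 600·5 + 300·11 + 60·6 + 7·12 = 6744.
x* = 3476/967 = 3.59, y* = 6744/967 = 6.97.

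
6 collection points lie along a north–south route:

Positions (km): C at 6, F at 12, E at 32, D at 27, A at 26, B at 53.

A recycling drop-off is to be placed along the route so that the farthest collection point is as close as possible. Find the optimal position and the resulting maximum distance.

location 29.5, max distance 23.5

The 1-center on a line is the midpoint of the two extreme points: leftmost at 6, rightmost at 53.
Optimal location = (6 + 53)/2 = 29.5; maximum distance = (53 − 6)/2 = 23.5.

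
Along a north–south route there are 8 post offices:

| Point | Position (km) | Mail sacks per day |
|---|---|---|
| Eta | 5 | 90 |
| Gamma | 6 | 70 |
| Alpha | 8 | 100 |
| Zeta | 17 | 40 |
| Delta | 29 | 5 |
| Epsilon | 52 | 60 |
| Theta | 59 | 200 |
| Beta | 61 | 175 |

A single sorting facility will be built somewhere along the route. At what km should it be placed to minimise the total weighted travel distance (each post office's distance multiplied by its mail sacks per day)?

x = 59

For a sum of weighted absolute distances on a line, the optimum is the weighted median (not the mean). Total weight W = 740; half-weight = 370.
Sort by position and accumulate weight:
  km 5 (Eta, w=90) → cum 90
  km 6 (Gamma, w=70) → cum 160
  km 8 (Alpha, w=100) → cum 260
  km 17 (Zeta, w=40) → cum 300
  km 29 (Delta, w=5) → cum 305
  km 52 (Epsilon, w=60) → cum 365
  km 59 (Theta, w=200) → cum 565  ≥ 370 → median here
  km 61 (Beta, w=175) → cum 740
Optimal location: km 59.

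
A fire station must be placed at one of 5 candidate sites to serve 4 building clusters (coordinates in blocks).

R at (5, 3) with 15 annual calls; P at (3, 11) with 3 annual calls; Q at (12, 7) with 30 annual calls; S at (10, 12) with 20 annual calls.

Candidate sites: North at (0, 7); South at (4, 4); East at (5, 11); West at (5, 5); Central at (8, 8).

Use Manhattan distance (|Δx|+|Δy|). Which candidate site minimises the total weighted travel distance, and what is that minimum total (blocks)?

Central, total 414 blocks

Total weighted distance at each candidate:
  North (0, 7): total = 816
  South (4, 4): total = 664
  East (5, 11): total = 576
  West (5, 5): total = 564
  Central (8, 8): total = 414
Minimum is at Central with total 414 blocks.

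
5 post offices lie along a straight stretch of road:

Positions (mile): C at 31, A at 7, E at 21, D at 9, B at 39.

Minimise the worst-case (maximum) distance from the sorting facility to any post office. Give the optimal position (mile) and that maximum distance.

The 1-center on a line is the midpoint of the two extreme points: leftmost at 7, rightmost at 39.
Optimal location = (7 + 39)/2 = 23; maximum distance = (39 − 7)/2 = 16.

location 23, max distance 16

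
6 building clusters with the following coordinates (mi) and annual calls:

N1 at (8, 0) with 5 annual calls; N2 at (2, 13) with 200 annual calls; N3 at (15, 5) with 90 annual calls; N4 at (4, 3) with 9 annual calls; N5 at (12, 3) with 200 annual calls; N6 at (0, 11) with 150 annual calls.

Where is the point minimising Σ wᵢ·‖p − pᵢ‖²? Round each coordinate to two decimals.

The minimiser of Σwᵢ‖p−pᵢ‖² is the weighted centroid p* = (Σwᵢpᵢ)/(Σwᵢ).
Σwᵢ = 654.
Σwᵢxᵢ = 5·8 + 200·2 + 90·15 + 9·4 + 200·12 + 150·0 = 4226.
Σwᵢyᵢ = 5·0 + 200·13 + 90·5 + 9·3 + 200·3 + 150·11 = 5327.
x* = 4226/654 = 6.46, y* = 5327/654 = 8.15.

(6.46, 8.15)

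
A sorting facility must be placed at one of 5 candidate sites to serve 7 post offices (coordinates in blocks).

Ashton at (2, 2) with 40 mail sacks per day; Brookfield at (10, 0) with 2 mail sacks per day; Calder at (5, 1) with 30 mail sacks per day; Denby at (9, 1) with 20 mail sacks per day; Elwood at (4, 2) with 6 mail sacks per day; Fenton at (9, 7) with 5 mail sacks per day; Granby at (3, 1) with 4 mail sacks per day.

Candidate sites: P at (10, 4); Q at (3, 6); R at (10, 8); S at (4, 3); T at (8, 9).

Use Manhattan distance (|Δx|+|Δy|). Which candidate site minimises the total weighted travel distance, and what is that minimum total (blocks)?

S, total 431 blocks

Total weighted distance at each candidate:
  P (10, 4): total = 836
  Q (3, 6): total = 741
  R (10, 8): total = 1234
  S (4, 3): total = 431
  T (8, 9): total = 1185
Minimum is at S with total 431 blocks.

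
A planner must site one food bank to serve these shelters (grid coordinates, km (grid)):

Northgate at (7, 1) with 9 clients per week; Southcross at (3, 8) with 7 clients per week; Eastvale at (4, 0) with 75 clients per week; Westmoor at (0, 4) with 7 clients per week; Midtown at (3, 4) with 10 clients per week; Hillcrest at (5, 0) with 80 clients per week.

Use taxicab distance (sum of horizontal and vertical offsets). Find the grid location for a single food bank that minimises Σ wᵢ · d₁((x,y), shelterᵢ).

(4, 0)

Manhattan distance separates: Σwᵢ(|x−xᵢ|+|y−yᵢ|) = Σwᵢ|x−xᵢ| + Σwᵢ|y−yᵢ|, so x and y are optimised independently as 1-D weighted medians.
Total weight W = 188; half = 94.
x-coordinate, sorted with cumulative weight:
  x=0 (Westmoor, w=7) cum 7
  x=3 (Southcross, w=7) cum 14
  x=3 (Midtown, w=10) cum 24
  x=4 (Eastvale, w=75) cum 99  ← median
  x=5 (Hillcrest, w=80) cum 179
  x=7 (Northgate, w=9) cum 188
⇒ x* = 4
y-coordinate, sorted with cumulative weight:
  y=0 (Eastvale, w=75) cum 75
  y=0 (Hillcrest, w=80) cum 155  ← median
  y=1 (Northgate, w=9) cum 164
  y=4 (Westmoor, w=7) cum 171
  y=4 (Midtown, w=10) cum 181
  y=8 (Southcross, w=7) cum 188
⇒ y* = 0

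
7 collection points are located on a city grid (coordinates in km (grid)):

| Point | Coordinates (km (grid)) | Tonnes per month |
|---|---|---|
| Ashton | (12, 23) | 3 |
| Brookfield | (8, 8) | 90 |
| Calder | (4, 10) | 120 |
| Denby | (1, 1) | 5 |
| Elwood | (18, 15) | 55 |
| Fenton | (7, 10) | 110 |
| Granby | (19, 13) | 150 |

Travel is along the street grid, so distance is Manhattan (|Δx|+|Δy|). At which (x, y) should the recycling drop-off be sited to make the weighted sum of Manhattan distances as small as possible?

(8, 10)

Manhattan distance separates: Σwᵢ(|x−xᵢ|+|y−yᵢ|) = Σwᵢ|x−xᵢ| + Σwᵢ|y−yᵢ|, so x and y are optimised independently as 1-D weighted medians.
Total weight W = 533; half = 266.5.
x-coordinate, sorted with cumulative weight:
  x=1 (Denby, w=5) cum 5
  x=4 (Calder, w=120) cum 125
  x=7 (Fenton, w=110) cum 235
  x=8 (Brookfield, w=90) cum 325  ← median
  x=12 (Ashton, w=3) cum 328
  x=18 (Elwood, w=55) cum 383
  x=19 (Granby, w=150) cum 533
⇒ x* = 8
y-coordinate, sorted with cumulative weight:
  y=1 (Denby, w=5) cum 5
  y=8 (Brookfield, w=90) cum 95
  y=10 (Calder, w=120) cum 215
  y=10 (Fenton, w=110) cum 325  ← median
  y=13 (Granby, w=150) cum 475
  y=15 (Elwood, w=55) cum 530
  y=23 (Ashton, w=3) cum 533
⇒ y* = 10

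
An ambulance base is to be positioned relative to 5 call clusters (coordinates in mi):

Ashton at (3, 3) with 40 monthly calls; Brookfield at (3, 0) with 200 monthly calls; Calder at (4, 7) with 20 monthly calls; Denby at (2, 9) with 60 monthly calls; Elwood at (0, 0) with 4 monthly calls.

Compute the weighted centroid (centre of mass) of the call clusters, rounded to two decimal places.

(2.84, 2.47)

The minimiser of Σwᵢ‖p−pᵢ‖² is the weighted centroid p* = (Σwᵢpᵢ)/(Σwᵢ).
Σwᵢ = 324.
Σwᵢxᵢ = 40·3 + 200·3 + 20·4 + 60·2 + 4·0 = 920.
Σwᵢyᵢ = 40·3 + 200·0 + 20·7 + 60·9 + 4·0 = 800.
x* = 920/324 = 2.84, y* = 800/324 = 2.47.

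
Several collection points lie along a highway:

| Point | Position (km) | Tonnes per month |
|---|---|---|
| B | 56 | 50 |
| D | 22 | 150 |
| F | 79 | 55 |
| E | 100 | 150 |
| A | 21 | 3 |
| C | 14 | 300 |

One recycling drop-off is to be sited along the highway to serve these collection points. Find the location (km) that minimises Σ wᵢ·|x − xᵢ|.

x = 22

For a sum of weighted absolute distances on a line, the optimum is the weighted median (not the mean). Total weight W = 708; half-weight = 354.
Sort by position and accumulate weight:
  km 14 (C, w=300) → cum 300
  km 21 (A, w=3) → cum 303
  km 22 (D, w=150) → cum 453  ≥ 354 → median here
  km 56 (B, w=50) → cum 503
  km 79 (F, w=55) → cum 558
  km 100 (E, w=150) → cum 708
Optimal location: km 22.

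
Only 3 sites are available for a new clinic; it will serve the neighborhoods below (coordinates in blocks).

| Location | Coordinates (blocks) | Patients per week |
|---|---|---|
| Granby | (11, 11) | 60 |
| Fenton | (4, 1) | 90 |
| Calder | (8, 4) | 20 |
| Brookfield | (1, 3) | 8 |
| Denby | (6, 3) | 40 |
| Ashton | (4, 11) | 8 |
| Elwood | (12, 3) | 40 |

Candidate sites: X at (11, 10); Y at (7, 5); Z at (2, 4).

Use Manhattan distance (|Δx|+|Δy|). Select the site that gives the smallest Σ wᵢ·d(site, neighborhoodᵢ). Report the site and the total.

Total weighted distance at each candidate:
  X (11, 10): total = 2680
  Y (7, 5): total = 1806
  Z (2, 4): total = 2258
Minimum is at Y with total 1806 blocks.

Y, total 1806 blocks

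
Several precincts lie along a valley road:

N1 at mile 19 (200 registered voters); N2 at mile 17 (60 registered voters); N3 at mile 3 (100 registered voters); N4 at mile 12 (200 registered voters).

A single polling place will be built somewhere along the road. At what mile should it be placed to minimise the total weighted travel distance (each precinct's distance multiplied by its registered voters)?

x = 12

For a sum of weighted absolute distances on a line, the optimum is the weighted median (not the mean). Total weight W = 560; half-weight = 280.
Sort by position and accumulate weight:
  mile 3 (N3, w=100) → cum 100
  mile 12 (N4, w=200) → cum 300  ≥ 280 → median here
  mile 17 (N2, w=60) → cum 360
  mile 19 (N1, w=200) → cum 560
Optimal location: mile 12.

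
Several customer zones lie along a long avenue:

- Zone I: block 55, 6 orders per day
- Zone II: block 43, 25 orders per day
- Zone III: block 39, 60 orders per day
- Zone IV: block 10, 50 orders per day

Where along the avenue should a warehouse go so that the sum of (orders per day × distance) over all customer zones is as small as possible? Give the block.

x = 39

For a sum of weighted absolute distances on a line, the optimum is the weighted median (not the mean). Total weight W = 141; half-weight = 70.5.
Sort by position and accumulate weight:
  block 10 (Zone IV, w=50) → cum 50
  block 39 (Zone III, w=60) → cum 110  ≥ 70.5 → median here
  block 43 (Zone II, w=25) → cum 135
  block 55 (Zone I, w=6) → cum 141
Optimal location: block 39.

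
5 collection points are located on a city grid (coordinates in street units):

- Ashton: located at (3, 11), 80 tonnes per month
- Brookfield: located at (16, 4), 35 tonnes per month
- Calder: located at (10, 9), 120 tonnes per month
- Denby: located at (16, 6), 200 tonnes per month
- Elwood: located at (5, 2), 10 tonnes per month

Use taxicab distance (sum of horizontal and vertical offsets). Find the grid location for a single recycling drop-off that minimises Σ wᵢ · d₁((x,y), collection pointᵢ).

(16, 6)

Manhattan distance separates: Σwᵢ(|x−xᵢ|+|y−yᵢ|) = Σwᵢ|x−xᵢ| + Σwᵢ|y−yᵢ|, so x and y are optimised independently as 1-D weighted medians.
Total weight W = 445; half = 222.5.
x-coordinate, sorted with cumulative weight:
  x=3 (Ashton, w=80) cum 80
  x=5 (Elwood, w=10) cum 90
  x=10 (Calder, w=120) cum 210
  x=16 (Brookfield, w=35) cum 245  ← median
  x=16 (Denby, w=200) cum 445
⇒ x* = 16
y-coordinate, sorted with cumulative weight:
  y=2 (Elwood, w=10) cum 10
  y=4 (Brookfield, w=35) cum 45
  y=6 (Denby, w=200) cum 245  ← median
  y=9 (Calder, w=120) cum 365
  y=11 (Ashton, w=80) cum 445
⇒ y* = 6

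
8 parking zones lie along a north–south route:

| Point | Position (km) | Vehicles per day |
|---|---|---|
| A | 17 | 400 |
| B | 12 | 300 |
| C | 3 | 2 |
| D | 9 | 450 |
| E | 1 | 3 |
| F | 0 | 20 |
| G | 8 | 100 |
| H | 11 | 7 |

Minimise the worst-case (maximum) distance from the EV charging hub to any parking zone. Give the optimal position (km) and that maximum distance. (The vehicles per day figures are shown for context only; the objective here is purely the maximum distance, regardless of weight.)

The 1-center on a line is the midpoint of the two extreme points: leftmost at 0, rightmost at 17.
Optimal location = (0 + 17)/2 = 8.5; maximum distance = (17 − 0)/2 = 8.5.

location 8.5, max distance 8.5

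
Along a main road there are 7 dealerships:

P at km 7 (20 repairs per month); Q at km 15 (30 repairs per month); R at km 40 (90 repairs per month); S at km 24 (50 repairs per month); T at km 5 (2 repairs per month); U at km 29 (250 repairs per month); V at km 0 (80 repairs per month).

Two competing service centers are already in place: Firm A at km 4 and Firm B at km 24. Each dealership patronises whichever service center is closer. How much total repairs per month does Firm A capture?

102

The indifferent point is the midpoint (4+24)/2 = 14; dealerships left of it (closer to Firm A at 4) go to Firm A, those right go to Firm B.
  V at 0 (w=80) → Firm A
  T at 5 (w=2) → Firm A
  P at 7 (w=20) → Firm A
  Q at 15 (w=30) → Firm B
  S at 24 (w=50) → Firm B
  U at 29 (w=250) → Firm B
  R at 40 (w=90) → Firm B
Firm A captures 102; Firm B captures 420.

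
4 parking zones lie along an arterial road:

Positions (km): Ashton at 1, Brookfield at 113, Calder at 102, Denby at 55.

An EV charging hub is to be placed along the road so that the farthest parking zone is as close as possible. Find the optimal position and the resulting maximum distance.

location 57, max distance 56

The 1-center on a line is the midpoint of the two extreme points: leftmost at 1, rightmost at 113.
Optimal location = (1 + 113)/2 = 57; maximum distance = (113 − 1)/2 = 56.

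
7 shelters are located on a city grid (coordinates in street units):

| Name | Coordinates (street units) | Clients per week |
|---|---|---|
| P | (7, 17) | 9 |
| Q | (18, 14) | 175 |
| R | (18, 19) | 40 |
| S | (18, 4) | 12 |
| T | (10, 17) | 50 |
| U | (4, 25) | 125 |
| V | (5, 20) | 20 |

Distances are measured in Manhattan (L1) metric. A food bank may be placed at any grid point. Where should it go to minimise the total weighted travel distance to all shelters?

Manhattan distance separates: Σwᵢ(|x−xᵢ|+|y−yᵢ|) = Σwᵢ|x−xᵢ| + Σwᵢ|y−yᵢ|, so x and y are optimised independently as 1-D weighted medians.
Total weight W = 431; half = 215.5.
x-coordinate, sorted with cumulative weight:
  x=4 (U, w=125) cum 125
  x=5 (V, w=20) cum 145
  x=7 (P, w=9) cum 154
  x=10 (T, w=50) cum 204
  x=18 (Q, w=175) cum 379  ← median
  x=18 (R, w=40) cum 419
  x=18 (S, w=12) cum 431
⇒ x* = 18
y-coordinate, sorted with cumulative weight:
  y=4 (S, w=12) cum 12
  y=14 (Q, w=175) cum 187
  y=17 (P, w=9) cum 196
  y=17 (T, w=50) cum 246  ← median
  y=19 (R, w=40) cum 286
  y=20 (V, w=20) cum 306
  y=25 (U, w=125) cum 431
⇒ y* = 17

(18, 17)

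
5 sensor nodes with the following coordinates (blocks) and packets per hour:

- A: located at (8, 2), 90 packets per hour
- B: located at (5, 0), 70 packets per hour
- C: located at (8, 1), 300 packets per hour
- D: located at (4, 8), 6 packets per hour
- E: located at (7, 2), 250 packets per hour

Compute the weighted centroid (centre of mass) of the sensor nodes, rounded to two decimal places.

The minimiser of Σwᵢ‖p−pᵢ‖² is the weighted centroid p* = (Σwᵢpᵢ)/(Σwᵢ).
Σwᵢ = 716.
Σwᵢxᵢ = 90·8 + 70·5 + 300·8 + 6·4 + 250·7 = 5244.
Σwᵢyᵢ = 90·2 + 70·0 + 300·1 + 6·8 + 250·2 = 1028.
x* = 5244/716 = 7.32, y* = 1028/716 = 1.44.

(7.32, 1.44)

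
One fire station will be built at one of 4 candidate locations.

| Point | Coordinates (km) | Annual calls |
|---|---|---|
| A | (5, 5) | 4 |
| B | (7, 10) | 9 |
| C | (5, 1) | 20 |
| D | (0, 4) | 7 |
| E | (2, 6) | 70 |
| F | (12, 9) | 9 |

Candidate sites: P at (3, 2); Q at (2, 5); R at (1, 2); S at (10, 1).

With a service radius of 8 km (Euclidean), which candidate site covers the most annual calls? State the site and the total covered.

Q, covering 110

Coverage radius r = 8 km; a point is covered iff (Δx)²+(Δy)² ≤ 8² = 64.
  P (3, 2): covers {A, C, D, E} → 101
  Q (2, 5): covers {A, B, C, D, E} → 110
  R (1, 2): covers {A, C, D, E} → 101
  S (10, 1): covers {A, C} → 24
Maximum coverage at Q: 110 annual calls.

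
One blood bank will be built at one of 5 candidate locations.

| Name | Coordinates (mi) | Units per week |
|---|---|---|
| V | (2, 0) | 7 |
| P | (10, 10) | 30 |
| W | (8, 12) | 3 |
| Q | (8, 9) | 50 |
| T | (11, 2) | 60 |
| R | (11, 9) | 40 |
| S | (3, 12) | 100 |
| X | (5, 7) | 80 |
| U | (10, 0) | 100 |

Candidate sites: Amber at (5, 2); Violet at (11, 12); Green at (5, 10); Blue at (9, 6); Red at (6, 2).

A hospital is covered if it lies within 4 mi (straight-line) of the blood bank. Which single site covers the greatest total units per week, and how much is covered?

Green, covering 233

Coverage radius r = 4 mi; a point is covered iff (Δx)²+(Δy)² ≤ 4² = 16.
  Amber (5, 2): covers {V} → 7
  Violet (11, 12): covers {P, W, R} → 73
  Green (5, 10): covers {W, Q, S, X} → 233
  Blue (9, 6): covers {Q, R} → 90
  Red (6, 2): covers {none} → 0
Maximum coverage at Green: 233 units per week.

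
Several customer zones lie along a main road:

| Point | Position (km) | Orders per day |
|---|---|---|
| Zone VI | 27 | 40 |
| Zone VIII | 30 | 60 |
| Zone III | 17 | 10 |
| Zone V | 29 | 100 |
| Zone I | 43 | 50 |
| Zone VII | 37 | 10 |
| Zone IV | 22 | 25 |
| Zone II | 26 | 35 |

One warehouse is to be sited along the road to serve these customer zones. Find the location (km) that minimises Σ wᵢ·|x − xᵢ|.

x = 29

For a sum of weighted absolute distances on a line, the optimum is the weighted median (not the mean). Total weight W = 330; half-weight = 165.
Sort by position and accumulate weight:
  km 17 (Zone III, w=10) → cum 10
  km 22 (Zone IV, w=25) → cum 35
  km 26 (Zone II, w=35) → cum 70
  km 27 (Zone VI, w=40) → cum 110
  km 29 (Zone V, w=100) → cum 210  ≥ 165 → median here
  km 30 (Zone VIII, w=60) → cum 270
  km 37 (Zone VII, w=10) → cum 280
  km 43 (Zone I, w=50) → cum 330
Optimal location: km 29.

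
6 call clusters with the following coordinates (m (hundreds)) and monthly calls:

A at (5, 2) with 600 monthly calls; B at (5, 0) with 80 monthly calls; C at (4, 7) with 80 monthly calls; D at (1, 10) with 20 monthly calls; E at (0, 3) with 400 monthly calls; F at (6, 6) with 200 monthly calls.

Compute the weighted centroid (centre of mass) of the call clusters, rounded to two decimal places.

The minimiser of Σwᵢ‖p−pᵢ‖² is the weighted centroid p* = (Σwᵢpᵢ)/(Σwᵢ).
Σwᵢ = 1380.
Σwᵢxᵢ = 600·5 + 80·5 + 80·4 + 20·1 + 400·0 + 200·6 = 4940.
Σwᵢyᵢ = 600·2 + 80·0 + 80·7 + 20·10 + 400·3 + 200·6 = 4360.
x* = 4940/1380 = 3.58, y* = 4360/1380 = 3.16.

(3.58, 3.16)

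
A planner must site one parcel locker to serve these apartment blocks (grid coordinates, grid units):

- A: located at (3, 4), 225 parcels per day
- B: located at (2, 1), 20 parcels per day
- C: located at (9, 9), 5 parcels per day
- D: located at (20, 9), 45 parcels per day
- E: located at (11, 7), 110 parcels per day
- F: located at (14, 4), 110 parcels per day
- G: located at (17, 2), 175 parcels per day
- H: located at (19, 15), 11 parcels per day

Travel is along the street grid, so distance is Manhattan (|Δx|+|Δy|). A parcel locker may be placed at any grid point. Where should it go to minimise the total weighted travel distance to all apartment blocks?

Manhattan distance separates: Σwᵢ(|x−xᵢ|+|y−yᵢ|) = Σwᵢ|x−xᵢ| + Σwᵢ|y−yᵢ|, so x and y are optimised independently as 1-D weighted medians.
Total weight W = 701; half = 350.5.
x-coordinate, sorted with cumulative weight:
  x=2 (B, w=20) cum 20
  x=3 (A, w=225) cum 245
  x=9 (C, w=5) cum 250
  x=11 (E, w=110) cum 360  ← median
  x=14 (F, w=110) cum 470
  x=17 (G, w=175) cum 645
  x=19 (H, w=11) cum 656
  x=20 (D, w=45) cum 701
⇒ x* = 11
y-coordinate, sorted with cumulative weight:
  y=1 (B, w=20) cum 20
  y=2 (G, w=175) cum 195
  y=4 (A, w=225) cum 420  ← median
  y=4 (F, w=110) cum 530
  y=7 (E, w=110) cum 640
  y=9 (C, w=5) cum 645
  y=9 (D, w=45) cum 690
  y=15 (H, w=11) cum 701
⇒ y* = 4

(11, 4)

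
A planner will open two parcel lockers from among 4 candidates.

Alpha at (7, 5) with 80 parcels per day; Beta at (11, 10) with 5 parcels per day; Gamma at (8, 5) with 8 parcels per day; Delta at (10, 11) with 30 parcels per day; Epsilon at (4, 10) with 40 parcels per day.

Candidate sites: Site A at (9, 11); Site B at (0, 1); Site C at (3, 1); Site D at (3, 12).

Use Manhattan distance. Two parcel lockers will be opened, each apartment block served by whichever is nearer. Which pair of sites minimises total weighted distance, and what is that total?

{Site A, Site D}, total 861

Evaluate every pair (each demand assigned to the nearer of the two):
  {Site A, Site D}: total = 861
  {Site A, Site B}: total = 981
  {Site A, Site C}: total = 981
  {Site C, Site D}: total = 1122
  {Site B, Site D}: total = 1386
  {Site B, Site C}: total = 1707
Best pair: {Site A, Site D} with total 861.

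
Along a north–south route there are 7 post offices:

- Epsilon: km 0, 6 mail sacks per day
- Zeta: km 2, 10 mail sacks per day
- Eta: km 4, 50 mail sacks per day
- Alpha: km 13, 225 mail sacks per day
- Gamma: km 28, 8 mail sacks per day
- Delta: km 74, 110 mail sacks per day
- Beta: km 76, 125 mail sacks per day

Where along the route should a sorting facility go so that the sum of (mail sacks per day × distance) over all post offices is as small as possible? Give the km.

x = 13

For a sum of weighted absolute distances on a line, the optimum is the weighted median (not the mean). Total weight W = 534; half-weight = 267.
Sort by position and accumulate weight:
  km 0 (Epsilon, w=6) → cum 6
  km 2 (Zeta, w=10) → cum 16
  km 4 (Eta, w=50) → cum 66
  km 13 (Alpha, w=225) → cum 291  ≥ 267 → median here
  km 28 (Gamma, w=8) → cum 299
  km 74 (Delta, w=110) → cum 409
  km 76 (Beta, w=125) → cum 534
Optimal location: km 13.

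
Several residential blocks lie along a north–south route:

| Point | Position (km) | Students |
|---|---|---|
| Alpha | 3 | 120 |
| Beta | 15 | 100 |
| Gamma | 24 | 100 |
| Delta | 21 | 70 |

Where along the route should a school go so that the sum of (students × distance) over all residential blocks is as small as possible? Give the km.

For a sum of weighted absolute distances on a line, the optimum is the weighted median (not the mean). Total weight W = 390; half-weight = 195.
Sort by position and accumulate weight:
  km 3 (Alpha, w=120) → cum 120
  km 15 (Beta, w=100) → cum 220  ≥ 195 → median here
  km 21 (Delta, w=70) → cum 290
  km 24 (Gamma, w=100) → cum 390
Optimal location: km 15.

x = 15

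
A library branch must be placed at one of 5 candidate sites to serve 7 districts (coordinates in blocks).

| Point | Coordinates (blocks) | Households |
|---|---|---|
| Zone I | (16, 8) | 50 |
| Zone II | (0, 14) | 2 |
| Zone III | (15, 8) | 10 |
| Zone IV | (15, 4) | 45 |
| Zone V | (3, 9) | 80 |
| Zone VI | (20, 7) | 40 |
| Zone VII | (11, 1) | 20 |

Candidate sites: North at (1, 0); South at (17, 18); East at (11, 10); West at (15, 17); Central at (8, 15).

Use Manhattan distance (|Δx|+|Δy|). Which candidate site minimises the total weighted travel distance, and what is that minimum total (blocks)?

East, total 2270 blocks

Total weighted distance at each candidate:
  North (1, 0): total = 4350
  South (17, 18): total = 4292
  East (11, 10): total = 2270
  West (15, 17): total = 3811
  Central (8, 15): total = 3738
Minimum is at East with total 2270 blocks.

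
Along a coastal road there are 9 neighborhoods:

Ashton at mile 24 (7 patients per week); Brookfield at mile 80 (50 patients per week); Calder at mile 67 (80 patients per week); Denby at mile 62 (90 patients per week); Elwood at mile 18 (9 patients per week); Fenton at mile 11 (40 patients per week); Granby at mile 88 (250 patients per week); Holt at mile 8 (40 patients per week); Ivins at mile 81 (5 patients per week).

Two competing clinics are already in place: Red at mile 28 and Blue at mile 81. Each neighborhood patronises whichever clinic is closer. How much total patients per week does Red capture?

96

The indifferent point is the midpoint (28+81)/2 = 54.5; neighborhoods left of it (closer to Red at 28) go to Red, those right go to Blue.
  Holt at 8 (w=40) → Red
  Fenton at 11 (w=40) → Red
  Elwood at 18 (w=9) → Red
  Ashton at 24 (w=7) → Red
  Denby at 62 (w=90) → Blue
  Calder at 67 (w=80) → Blue
  Brookfield at 80 (w=50) → Blue
  Ivins at 81 (w=5) → Blue
  Granby at 88 (w=250) → Blue
Red captures 96; Blue captures 475.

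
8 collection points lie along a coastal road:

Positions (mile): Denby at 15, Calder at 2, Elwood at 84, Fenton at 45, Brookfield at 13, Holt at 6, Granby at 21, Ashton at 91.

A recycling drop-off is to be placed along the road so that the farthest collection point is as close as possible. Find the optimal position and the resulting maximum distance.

location 46.5, max distance 44.5

The 1-center on a line is the midpoint of the two extreme points: leftmost at 2, rightmost at 91.
Optimal location = (2 + 91)/2 = 46.5; maximum distance = (91 − 2)/2 = 44.5.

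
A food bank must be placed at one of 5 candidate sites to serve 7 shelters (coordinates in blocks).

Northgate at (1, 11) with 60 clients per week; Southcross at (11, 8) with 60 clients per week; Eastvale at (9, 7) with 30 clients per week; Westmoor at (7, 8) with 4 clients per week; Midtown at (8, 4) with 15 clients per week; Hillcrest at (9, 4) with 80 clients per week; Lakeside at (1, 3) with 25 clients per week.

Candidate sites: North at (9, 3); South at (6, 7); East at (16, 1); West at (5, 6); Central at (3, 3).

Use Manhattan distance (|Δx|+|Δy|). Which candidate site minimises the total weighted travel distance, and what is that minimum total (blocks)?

South, total 1778 blocks

Total weighted distance at each candidate:
  North (9, 3): total = 1838
  South (6, 7): total = 1778
  East (16, 1): total = 4064
  West (5, 6): total = 1916
  Central (3, 3): total = 2416
Minimum is at South with total 1778 blocks.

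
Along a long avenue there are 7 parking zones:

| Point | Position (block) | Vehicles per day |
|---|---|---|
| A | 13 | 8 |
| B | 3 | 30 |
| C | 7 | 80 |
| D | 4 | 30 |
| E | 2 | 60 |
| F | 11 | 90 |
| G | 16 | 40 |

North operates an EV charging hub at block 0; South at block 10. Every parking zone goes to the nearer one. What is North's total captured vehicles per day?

120

The indifferent point is the midpoint (0+10)/2 = 5; parking zones left of it (closer to North at 0) go to North, those right go to South.
  E at 2 (w=60) → North
  B at 3 (w=30) → North
  D at 4 (w=30) → North
  C at 7 (w=80) → South
  F at 11 (w=90) → South
  A at 13 (w=8) → South
  G at 16 (w=40) → South
North captures 120; South captures 218.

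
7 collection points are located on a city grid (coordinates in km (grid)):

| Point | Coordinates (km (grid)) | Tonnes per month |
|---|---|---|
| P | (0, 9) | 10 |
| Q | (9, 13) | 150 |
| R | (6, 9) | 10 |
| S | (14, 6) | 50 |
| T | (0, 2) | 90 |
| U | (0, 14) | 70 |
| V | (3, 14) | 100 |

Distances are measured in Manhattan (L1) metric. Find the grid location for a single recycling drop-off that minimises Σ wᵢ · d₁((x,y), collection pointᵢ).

(3, 13)

Manhattan distance separates: Σwᵢ(|x−xᵢ|+|y−yᵢ|) = Σwᵢ|x−xᵢ| + Σwᵢ|y−yᵢ|, so x and y are optimised independently as 1-D weighted medians.
Total weight W = 480; half = 240.
x-coordinate, sorted with cumulative weight:
  x=0 (P, w=10) cum 10
  x=0 (T, w=90) cum 100
  x=0 (U, w=70) cum 170
  x=3 (V, w=100) cum 270  ← median
  x=6 (R, w=10) cum 280
  x=9 (Q, w=150) cum 430
  x=14 (S, w=50) cum 480
⇒ x* = 3
y-coordinate, sorted with cumulative weight:
  y=2 (T, w=90) cum 90
  y=6 (S, w=50) cum 140
  y=9 (P, w=10) cum 150
  y=9 (R, w=10) cum 160
  y=13 (Q, w=150) cum 310  ← median
  y=14 (U, w=70) cum 380
  y=14 (V, w=100) cum 480
⇒ y* = 13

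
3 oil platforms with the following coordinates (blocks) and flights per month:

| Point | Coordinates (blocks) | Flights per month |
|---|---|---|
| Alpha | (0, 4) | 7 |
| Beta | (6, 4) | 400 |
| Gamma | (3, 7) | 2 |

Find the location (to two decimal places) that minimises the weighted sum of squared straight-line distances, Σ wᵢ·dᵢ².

(5.88, 4.01)

The minimiser of Σwᵢ‖p−pᵢ‖² is the weighted centroid p* = (Σwᵢpᵢ)/(Σwᵢ).
Σwᵢ = 409.
Σwᵢxᵢ = 7·0 + 400·6 + 2·3 = 2406.
Σwᵢyᵢ = 7·4 + 400·4 + 2·7 = 1642.
x* = 2406/409 = 5.88, y* = 1642/409 = 4.01.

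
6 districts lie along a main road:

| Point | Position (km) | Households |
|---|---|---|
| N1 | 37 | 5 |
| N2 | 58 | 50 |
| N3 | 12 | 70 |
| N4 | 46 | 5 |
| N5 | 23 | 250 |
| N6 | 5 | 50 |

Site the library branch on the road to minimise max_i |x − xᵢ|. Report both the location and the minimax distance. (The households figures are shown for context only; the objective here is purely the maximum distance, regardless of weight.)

The 1-center on a line is the midpoint of the two extreme points: leftmost at 5, rightmost at 58.
Optimal location = (5 + 58)/2 = 31.5; maximum distance = (58 − 5)/2 = 26.5.

location 31.5, max distance 26.5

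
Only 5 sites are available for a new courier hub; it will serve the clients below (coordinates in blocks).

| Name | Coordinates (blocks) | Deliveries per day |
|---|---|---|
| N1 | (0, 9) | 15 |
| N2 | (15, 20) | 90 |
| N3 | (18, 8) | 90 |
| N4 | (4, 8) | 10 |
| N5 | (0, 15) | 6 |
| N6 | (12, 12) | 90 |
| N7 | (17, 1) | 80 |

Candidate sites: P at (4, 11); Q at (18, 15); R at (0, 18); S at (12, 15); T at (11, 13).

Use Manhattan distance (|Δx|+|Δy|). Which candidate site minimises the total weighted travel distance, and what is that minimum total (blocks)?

Total weighted distance at each candidate:
  P (4, 11): total = 6148
  Q (18, 15): total = 4038
  R (0, 18): total = 8683
  S (12, 15): total = 4172
  T (11, 13): total = 4113
Minimum is at Q with total 4038 blocks.

Q, total 4038 blocks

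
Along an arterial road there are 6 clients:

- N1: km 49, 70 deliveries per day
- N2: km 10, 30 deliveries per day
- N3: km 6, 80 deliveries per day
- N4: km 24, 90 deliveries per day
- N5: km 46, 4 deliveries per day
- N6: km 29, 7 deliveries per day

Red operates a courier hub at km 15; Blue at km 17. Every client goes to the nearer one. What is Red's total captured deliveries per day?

The indifferent point is the midpoint (15+17)/2 = 16; clients left of it (closer to Red at 15) go to Red, those right go to Blue.
  N3 at 6 (w=80) → Red
  N2 at 10 (w=30) → Red
  N4 at 24 (w=90) → Blue
  N6 at 29 (w=7) → Blue
  N5 at 46 (w=4) → Blue
  N1 at 49 (w=70) → Blue
Red captures 110; Blue captures 171.

110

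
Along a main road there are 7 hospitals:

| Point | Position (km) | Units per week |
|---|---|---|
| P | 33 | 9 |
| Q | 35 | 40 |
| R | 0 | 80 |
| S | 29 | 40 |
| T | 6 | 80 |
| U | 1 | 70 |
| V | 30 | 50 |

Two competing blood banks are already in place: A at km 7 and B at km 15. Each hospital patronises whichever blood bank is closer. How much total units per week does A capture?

The indifferent point is the midpoint (7+15)/2 = 11; hospitals left of it (closer to A at 7) go to A, those right go to B.
  R at 0 (w=80) → A
  U at 1 (w=70) → A
  T at 6 (w=80) → A
  S at 29 (w=40) → B
  V at 30 (w=50) → B
  P at 33 (w=9) → B
  Q at 35 (w=40) → B
A captures 230; B captures 139.

230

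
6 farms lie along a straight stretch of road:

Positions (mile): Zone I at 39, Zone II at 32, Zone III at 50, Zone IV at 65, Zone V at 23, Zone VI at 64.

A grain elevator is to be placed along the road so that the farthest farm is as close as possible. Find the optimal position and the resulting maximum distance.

The 1-center on a line is the midpoint of the two extreme points: leftmost at 23, rightmost at 65.
Optimal location = (23 + 65)/2 = 44; maximum distance = (65 − 23)/2 = 21.

location 44, max distance 21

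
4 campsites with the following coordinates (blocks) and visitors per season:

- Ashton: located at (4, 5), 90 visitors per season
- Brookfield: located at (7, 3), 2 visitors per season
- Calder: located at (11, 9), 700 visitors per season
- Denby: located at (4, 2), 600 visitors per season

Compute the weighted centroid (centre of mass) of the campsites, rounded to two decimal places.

The minimiser of Σwᵢ‖p−pᵢ‖² is the weighted centroid p* = (Σwᵢpᵢ)/(Σwᵢ).
Σwᵢ = 1392.
Σwᵢxᵢ = 90·4 + 2·7 + 700·11 + 600·4 = 10474.
Σwᵢyᵢ = 90·5 + 2·3 + 700·9 + 600·2 = 7956.
x* = 10474/1392 = 7.52, y* = 7956/1392 = 5.72.

(7.52, 5.72)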